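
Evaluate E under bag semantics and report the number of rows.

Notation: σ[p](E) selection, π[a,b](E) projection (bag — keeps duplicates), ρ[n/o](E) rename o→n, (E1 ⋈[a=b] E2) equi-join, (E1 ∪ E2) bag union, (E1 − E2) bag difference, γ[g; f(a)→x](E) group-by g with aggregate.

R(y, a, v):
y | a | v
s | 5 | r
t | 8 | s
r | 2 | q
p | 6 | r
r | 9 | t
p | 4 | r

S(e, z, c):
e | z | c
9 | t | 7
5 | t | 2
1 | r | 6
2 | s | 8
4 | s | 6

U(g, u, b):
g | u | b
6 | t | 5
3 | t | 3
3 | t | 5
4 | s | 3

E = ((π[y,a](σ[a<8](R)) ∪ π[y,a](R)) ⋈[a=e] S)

Subexpression sizes:
  R → 6
  σ[a<8](R) → 4
  π[y,a](σ[a<8](R)) → 4
  R → 6
  π[y,a](R) → 6
  (π[y,a](σ[a<8](R)) ∪ π[y,a](R)) → 10
  S → 5
  ((π[y,a](σ[a<8](R)) ∪ π[y,a](R)) ⋈[a=e] S) → 7

|E| = 7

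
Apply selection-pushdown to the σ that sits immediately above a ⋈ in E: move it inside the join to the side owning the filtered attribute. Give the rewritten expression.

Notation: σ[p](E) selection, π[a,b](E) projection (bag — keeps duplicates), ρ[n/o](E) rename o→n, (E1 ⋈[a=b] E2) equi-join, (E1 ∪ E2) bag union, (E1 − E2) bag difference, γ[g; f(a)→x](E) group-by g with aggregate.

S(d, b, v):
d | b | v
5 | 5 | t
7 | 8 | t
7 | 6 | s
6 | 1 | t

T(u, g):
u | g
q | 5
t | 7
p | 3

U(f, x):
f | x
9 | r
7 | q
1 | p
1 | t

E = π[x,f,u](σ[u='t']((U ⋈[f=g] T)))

σ filters on u, owned by the right side.
E' = π[x,f,u]((U ⋈[f=g] σ[u='t'](T)))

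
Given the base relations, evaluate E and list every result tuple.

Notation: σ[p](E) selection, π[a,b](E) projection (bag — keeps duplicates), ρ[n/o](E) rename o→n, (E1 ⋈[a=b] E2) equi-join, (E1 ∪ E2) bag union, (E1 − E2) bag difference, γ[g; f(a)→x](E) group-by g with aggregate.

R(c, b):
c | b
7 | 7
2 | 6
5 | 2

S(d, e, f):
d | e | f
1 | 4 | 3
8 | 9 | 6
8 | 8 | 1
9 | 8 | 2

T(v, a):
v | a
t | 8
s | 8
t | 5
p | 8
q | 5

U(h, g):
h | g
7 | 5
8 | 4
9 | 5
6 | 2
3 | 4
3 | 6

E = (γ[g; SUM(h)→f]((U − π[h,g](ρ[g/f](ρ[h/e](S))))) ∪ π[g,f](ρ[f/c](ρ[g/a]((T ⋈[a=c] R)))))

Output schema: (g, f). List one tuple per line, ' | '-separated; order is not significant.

Stepwise |·|:
  U → 6
  S → 4
  ρ[h/e](S) → 4
  ρ[g/f](ρ[h/e](S)) → 4
  π[h,g](ρ[g/f](ρ[h/e](S))) → 4
  (U − π[h,g](ρ[g/f](ρ[h/e](S)))) → 6
  γ[g; SUM(h)→f]((U − π[h,g](ρ[g/f](ρ[h/e](S))))) → 4
  T → 5
  R → 3
  (T ⋈[a=c] R) → 2
  ρ[g/a]((T ⋈[a=c] R)) → 2
  ρ[f/c](ρ[g/a]((T ⋈[a=c] R))) → 2
  π[g,f](ρ[f/c](ρ[g/a]((T ⋈[a=c] R)))) → 2
  (γ[g; SUM(h)→f]((U − π[h,g](ρ[g/f](ρ[h/e](S))))) ∪ π[g,f](ρ[f/c](ρ[g/a]((T ⋈[a=c] R))))) → 6

== RESULT ==
g | f
2 | 6
4 | 11
5 | 5
5 | 5
5 | 16
6 | 3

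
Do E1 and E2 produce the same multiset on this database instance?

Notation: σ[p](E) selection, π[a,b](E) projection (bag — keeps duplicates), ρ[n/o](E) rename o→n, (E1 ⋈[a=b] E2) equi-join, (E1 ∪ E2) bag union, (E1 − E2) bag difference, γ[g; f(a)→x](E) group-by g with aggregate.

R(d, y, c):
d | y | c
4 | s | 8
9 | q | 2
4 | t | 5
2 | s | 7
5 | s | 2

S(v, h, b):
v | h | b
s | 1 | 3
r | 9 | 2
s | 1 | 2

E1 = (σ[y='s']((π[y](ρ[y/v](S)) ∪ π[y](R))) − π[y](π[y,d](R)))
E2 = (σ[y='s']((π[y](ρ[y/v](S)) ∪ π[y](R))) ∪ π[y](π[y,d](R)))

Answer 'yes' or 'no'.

E1 stepwise |·|:
  S → 3
  ρ[y/v](S) → 3
  π[y](ρ[y/v](S)) → 3
  R → 5
  π[y](R) → 5
  (π[y](ρ[y/v](S)) ∪ π[y](R)) → 8
  σ[y='s']((π[y](ρ[y/v](S)) ∪ π[y](R))) → 5
  R → 5
  π[y,d](R) → 5
  π[y](π[y,d](R)) → 5
  (σ[y='s']((π[y](ρ[y/v](S)) ∪ π[y](R))) − π[y](π[y,d](R))) → 2
E2 stepwise |·|:
  S → 3
  ρ[y/v](S) → 3
  π[y](ρ[y/v](S)) → 3
  R → 5
  π[y](R) → 5
  (π[y](ρ[y/v](S)) ∪ π[y](R)) → 8
  σ[y='s']((π[y](ρ[y/v](S)) ∪ π[y](R))) → 5
  R → 5
  π[y,d](R) → 5
  π[y](π[y,d](R)) → 5
  (σ[y='s']((π[y](ρ[y/v](S)) ∪ π[y](R))) ∪ π[y](π[y,d](R))) → 10

E1 result:
y
s
s
E2 result:
y
q
s
s
s
s
s
s
s
s
t
Witness: ('t',) appears 0× in E1 but 1× in E2.

no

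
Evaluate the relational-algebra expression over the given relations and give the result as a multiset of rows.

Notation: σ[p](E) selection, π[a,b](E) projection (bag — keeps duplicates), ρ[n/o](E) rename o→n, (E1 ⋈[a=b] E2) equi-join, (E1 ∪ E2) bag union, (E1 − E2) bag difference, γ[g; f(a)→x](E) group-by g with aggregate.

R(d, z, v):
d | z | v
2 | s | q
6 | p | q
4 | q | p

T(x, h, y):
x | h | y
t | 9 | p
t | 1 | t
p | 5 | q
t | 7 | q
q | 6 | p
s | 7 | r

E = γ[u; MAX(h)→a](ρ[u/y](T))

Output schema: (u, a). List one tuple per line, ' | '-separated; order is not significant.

Row counts bottom-up:
  T → 6
  ρ[u/y](T) → 6
  γ[u; MAX(h)→a](ρ[u/y](T)) → 4

== RESULT ==
u | a
p | 9
q | 7
r | 7
t | 1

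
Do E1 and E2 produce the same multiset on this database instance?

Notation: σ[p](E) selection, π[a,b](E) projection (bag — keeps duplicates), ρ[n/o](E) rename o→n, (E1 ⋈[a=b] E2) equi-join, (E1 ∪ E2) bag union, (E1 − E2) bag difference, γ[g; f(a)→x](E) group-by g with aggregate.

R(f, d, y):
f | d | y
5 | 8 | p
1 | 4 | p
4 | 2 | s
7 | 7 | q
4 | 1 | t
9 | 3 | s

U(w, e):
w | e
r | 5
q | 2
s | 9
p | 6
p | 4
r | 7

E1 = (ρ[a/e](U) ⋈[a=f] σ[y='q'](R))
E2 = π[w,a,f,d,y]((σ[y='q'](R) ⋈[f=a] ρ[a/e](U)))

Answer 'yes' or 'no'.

E1 per-node cardinality:
  U → 6
  ρ[a/e](U) → 6
  R → 6
  σ[y='q'](R) → 1
  (ρ[a/e](U) ⋈[a=f] σ[y='q'](R)) → 1
E2 per-node cardinality:
  R → 6
  σ[y='q'](R) → 1
  U → 6
  ρ[a/e](U) → 6
  (σ[y='q'](R) ⋈[f=a] ρ[a/e](U)) → 1
  π[w,a,f,d,y]((σ[y='q'](R) ⋈[f=a] ρ[a/e](U))) → 1

E1 and E2 produce the same multiset:
w | a | f | d | y
r | 7 | 7 | 7 | q

yes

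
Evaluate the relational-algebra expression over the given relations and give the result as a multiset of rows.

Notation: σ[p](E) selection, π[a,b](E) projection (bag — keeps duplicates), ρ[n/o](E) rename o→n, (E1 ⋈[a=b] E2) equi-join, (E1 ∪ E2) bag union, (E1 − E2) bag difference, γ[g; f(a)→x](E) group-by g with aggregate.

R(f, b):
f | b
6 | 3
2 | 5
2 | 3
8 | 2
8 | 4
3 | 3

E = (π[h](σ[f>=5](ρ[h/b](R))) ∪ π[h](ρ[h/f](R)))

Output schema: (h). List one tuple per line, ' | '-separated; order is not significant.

Subexpression sizes:
  R → 6
  ρ[h/b](R) → 6
  σ[f>=5](ρ[h/b](R)) → 3
  π[h](σ[f>=5](ρ[h/b](R))) → 3
  R → 6
  ρ[h/f](R) → 6
  π[h](ρ[h/f](R)) → 6
  (π[h](σ[f>=5](ρ[h/b](R))) ∪ π[h](ρ[h/f](R))) → 9

== RESULT ==
h
2
2
2
3
3
4
6
8
8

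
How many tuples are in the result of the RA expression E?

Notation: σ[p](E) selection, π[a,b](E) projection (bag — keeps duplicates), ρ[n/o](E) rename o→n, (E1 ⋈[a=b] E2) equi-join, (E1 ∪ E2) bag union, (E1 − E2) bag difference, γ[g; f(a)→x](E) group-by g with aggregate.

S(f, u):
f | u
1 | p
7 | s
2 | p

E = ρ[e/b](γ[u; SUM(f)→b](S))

Stepwise |·|:
  S → 3
  γ[u; SUM(f)→b](S) → 2
  ρ[e/b](γ[u; SUM(f)→b](S)) → 2

|E| = 2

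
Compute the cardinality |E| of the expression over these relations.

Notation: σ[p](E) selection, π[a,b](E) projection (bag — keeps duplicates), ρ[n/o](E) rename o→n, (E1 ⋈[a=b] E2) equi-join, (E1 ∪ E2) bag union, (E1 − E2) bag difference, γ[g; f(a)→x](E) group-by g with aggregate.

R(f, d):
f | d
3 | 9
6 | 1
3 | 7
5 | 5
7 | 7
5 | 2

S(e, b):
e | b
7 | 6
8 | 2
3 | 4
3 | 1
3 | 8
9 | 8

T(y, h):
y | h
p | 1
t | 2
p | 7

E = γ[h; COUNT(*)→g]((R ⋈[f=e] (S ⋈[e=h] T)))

Per-node cardinality:
  R → 6
  S → 6
  T → 3
  (S ⋈[e=h] T) → 1
  (R ⋈[f=e] (S ⋈[e=h] T)) → 1
  γ[h; COUNT(*)→g]((R ⋈[f=e] (S ⋈[e=h] T))) → 1

|E| = 1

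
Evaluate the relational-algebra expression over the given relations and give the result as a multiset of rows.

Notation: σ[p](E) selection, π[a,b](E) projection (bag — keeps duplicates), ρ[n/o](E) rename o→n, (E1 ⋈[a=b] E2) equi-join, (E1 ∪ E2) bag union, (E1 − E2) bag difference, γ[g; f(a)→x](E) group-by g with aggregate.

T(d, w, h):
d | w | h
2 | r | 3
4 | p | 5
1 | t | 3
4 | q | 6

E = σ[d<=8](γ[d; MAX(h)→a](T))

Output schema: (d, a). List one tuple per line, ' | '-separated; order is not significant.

Subexpression sizes:
  T → 4
  γ[d; MAX(h)→a](T) → 3
  σ[d<=8](γ[d; MAX(h)→a](T)) → 3

== RESULT ==
d | a
1 | 3
2 | 3
4 | 6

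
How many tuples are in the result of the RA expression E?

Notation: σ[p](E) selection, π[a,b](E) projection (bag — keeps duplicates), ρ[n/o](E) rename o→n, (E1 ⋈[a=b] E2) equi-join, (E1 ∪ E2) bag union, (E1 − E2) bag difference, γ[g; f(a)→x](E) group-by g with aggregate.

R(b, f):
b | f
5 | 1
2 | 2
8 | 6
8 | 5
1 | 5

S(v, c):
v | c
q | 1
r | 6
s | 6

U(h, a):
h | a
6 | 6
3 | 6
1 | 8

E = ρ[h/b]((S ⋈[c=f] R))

Subexpression sizes:
  S → 3
  R → 5
  (S ⋈[c=f] R) → 3
  ρ[h/b]((S ⋈[c=f] R)) → 3

|E| = 3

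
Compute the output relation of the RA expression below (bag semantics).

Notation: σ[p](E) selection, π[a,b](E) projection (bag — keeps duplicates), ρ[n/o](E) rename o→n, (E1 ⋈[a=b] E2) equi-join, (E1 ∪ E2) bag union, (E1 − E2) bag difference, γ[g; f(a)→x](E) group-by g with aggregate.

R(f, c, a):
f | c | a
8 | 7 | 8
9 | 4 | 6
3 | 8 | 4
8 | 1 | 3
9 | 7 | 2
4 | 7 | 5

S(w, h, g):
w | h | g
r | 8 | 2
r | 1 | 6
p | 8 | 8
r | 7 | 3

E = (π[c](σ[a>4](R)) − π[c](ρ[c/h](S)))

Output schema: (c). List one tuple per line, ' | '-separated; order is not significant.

Subexpression sizes:
  R → 6
  σ[a>4](R) → 3
  π[c](σ[a>4](R)) → 3
  S → 4
  ρ[c/h](S) → 4
  π[c](ρ[c/h](S)) → 4
  (π[c](σ[a>4](R)) − π[c](ρ[c/h](S))) → 2

== RESULT ==
c
4
7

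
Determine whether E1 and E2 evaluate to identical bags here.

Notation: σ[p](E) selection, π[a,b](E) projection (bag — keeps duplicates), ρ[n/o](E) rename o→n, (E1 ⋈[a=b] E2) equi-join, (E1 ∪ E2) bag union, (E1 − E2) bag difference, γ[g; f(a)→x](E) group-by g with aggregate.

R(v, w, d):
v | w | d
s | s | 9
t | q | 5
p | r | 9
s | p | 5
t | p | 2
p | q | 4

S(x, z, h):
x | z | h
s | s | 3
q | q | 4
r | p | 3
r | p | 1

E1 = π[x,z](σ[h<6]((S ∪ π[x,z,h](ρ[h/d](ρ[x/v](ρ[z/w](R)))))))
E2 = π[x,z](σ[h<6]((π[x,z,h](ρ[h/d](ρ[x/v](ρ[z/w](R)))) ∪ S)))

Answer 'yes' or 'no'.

E1 per-node cardinality:
  S → 4
  R → 6
  ρ[z/w](R) → 6
  ρ[x/v](ρ[z/w](R)) → 6
  ρ[h/d](ρ[x/v](ρ[z/w](R))) → 6
  π[x,z,h](ρ[h/d](ρ[x/v](ρ[z/w](R)))) → 6
  (S ∪ π[x,z,h](ρ[h/d](ρ[x/v](ρ[z/w](R))))) → 10
  σ[h<6]((S ∪ π[x,z,h](ρ[h/d](ρ[x/v](ρ[z/w](R)))))) → 8
  π[x,z](σ[h<6]((S ∪ π[x,z,h](ρ[h/d](ρ[x/v](ρ[z/w](R))))))) → 8
E2 per-node cardinality:
  R → 6
  ρ[z/w](R) → 6
  ρ[x/v](ρ[z/w](R)) → 6
  ρ[h/d](ρ[x/v](ρ[z/w](R))) → 6
  π[x,z,h](ρ[h/d](ρ[x/v](ρ[z/w](R)))) → 6
  S → 4
  (π[x,z,h](ρ[h/d](ρ[x/v](ρ[z/w](R)))) ∪ S) → 10
  σ[h<6]((π[x,z,h](ρ[h/d](ρ[x/v](ρ[z/w](R)))) ∪ S)) → 8
  π[x,z](σ[h<6]((π[x,z,h](ρ[h/d](ρ[x/v](ρ[z/w](R)))) ∪ S))) → 8

E1 and E2 produce the same multiset:
x | z
p | q
q | q
r | p
r | p
s | p
s | s
t | p
t | q

yes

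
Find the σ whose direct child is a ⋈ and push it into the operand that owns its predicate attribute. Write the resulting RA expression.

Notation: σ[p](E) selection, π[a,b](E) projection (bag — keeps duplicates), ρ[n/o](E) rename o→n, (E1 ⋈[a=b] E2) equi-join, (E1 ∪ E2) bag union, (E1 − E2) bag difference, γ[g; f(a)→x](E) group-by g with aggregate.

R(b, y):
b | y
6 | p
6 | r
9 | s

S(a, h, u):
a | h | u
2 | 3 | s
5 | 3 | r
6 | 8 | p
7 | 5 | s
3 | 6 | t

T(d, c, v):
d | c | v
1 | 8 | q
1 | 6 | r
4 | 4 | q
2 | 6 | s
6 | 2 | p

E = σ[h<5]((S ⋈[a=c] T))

σ filters on h, owned by the left side.
E' = (σ[h<5](S) ⋈[a=c] T)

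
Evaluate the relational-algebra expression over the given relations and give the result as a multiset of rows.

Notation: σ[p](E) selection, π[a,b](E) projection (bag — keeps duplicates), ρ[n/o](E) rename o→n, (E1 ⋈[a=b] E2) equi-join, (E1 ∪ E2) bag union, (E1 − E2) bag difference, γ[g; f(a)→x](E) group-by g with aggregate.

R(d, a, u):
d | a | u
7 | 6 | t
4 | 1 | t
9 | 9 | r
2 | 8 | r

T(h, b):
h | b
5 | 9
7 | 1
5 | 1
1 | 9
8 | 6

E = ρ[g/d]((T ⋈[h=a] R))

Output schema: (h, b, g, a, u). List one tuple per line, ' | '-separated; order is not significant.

Stepwise |·|:
  T → 5
  R → 4
  (T ⋈[h=a] R) → 2
  ρ[g/d]((T ⋈[h=a] R)) → 2

== RESULT ==
h | b | g | a | u
1 | 9 | 4 | 1 | t
8 | 6 | 2 | 8 | r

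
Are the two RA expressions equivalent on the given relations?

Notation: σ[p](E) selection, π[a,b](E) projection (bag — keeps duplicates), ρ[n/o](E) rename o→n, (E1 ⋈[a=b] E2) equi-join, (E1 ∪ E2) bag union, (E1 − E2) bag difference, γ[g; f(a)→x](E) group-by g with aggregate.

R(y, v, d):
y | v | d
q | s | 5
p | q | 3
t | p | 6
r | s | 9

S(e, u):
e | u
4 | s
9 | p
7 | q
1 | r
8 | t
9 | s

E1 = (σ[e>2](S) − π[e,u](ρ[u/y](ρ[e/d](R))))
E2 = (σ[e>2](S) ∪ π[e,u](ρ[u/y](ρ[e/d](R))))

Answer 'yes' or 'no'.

E1 row counts bottom-up:
  S → 6
  σ[e>2](S) → 5
  R → 4
  ρ[e/d](R) → 4
  ρ[u/y](ρ[e/d](R)) → 4
  π[e,u](ρ[u/y](ρ[e/d](R))) → 4
  (σ[e>2](S) − π[e,u](ρ[u/y](ρ[e/d](R)))) → 5
E2 row counts bottom-up:
  S → 6
  σ[e>2](S) → 5
  R → 4
  ρ[e/d](R) → 4
  ρ[u/y](ρ[e/d](R)) → 4
  π[e,u](ρ[u/y](ρ[e/d](R))) → 4
  (σ[e>2](S) ∪ π[e,u](ρ[u/y](ρ[e/d](R)))) → 9

E1 result:
e | u
4 | s
7 | q
8 | t
9 | p
9 | s
E2 result:
e | u
3 | p
4 | s
5 | q
6 | t
7 | q
8 | t
9 | p
9 | r
9 | s
Witness: (5, 'q') appears 0× in E1 but 1× in E2.

no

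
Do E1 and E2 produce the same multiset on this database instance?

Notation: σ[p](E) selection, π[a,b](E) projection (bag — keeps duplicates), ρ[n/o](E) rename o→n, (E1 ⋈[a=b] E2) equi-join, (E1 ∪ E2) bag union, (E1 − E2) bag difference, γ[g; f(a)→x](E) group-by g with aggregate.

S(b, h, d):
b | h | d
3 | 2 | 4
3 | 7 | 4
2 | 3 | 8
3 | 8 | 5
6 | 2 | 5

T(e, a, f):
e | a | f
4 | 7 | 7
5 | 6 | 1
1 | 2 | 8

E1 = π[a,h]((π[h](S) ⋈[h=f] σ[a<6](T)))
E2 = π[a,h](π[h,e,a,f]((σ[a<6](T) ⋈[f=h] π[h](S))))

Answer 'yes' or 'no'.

E1 per-node cardinality:
  S → 5
  π[h](S) → 5
  T → 3
  σ[a<6](T) → 1
  (π[h](S) ⋈[h=f] σ[a<6](T)) → 1
  π[a,h]((π[h](S) ⋈[h=f] σ[a<6](T))) → 1
E2 per-node cardinality:
  T → 3
  σ[a<6](T) → 1
  S → 5
  π[h](S) → 5
  (σ[a<6](T) ⋈[f=h] π[h](S)) → 1
  π[h,e,a,f]((σ[a<6](T) ⋈[f=h] π[h](S))) → 1
  π[a,h](π[h,e,a,f]((σ[a<6](T) ⋈[f=h] π[h](S)))) → 1

E1 and E2 produce the same multiset:
a | h
2 | 8

yes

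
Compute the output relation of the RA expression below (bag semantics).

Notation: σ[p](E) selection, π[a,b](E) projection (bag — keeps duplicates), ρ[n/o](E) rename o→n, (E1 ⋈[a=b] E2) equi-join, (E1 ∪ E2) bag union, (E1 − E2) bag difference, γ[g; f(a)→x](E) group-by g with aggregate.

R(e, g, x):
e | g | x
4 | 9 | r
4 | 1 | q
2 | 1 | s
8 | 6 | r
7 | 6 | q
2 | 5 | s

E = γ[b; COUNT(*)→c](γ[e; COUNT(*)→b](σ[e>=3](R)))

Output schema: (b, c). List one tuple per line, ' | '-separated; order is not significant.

Stepwise |·|:
  R → 6
  σ[e>=3](R) → 4
  γ[e; COUNT(*)→b](σ[e>=3](R)) → 3
  γ[b; COUNT(*)→c](γ[e; COUNT(*)→b](σ[e>=3](R))) → 2

== RESULT ==
b | c
1 | 2
2 | 1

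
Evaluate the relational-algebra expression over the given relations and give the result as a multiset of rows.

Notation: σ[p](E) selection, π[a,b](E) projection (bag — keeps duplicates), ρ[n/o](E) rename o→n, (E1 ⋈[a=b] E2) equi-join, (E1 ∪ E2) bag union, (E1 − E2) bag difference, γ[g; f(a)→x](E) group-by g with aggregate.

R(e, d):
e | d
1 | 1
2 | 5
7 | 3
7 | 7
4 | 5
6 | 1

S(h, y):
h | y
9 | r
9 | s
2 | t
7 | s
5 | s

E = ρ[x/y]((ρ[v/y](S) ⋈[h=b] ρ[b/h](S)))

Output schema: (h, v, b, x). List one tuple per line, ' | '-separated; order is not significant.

Stepwise |·|:
  S → 5
  ρ[v/y](S) → 5
  S → 5
  ρ[b/h](S) → 5
  (ρ[v/y](S) ⋈[h=b] ρ[b/h](S)) → 7
  ρ[x/y]((ρ[v/y](S) ⋈[h=b] ρ[b/h](S))) → 7

== RESULT ==
h | v | b | x
2 | t | 2 | t
5 | s | 5 | s
7 | s | 7 | s
9 | r | 9 | r
9 | r | 9 | s
9 | s | 9 | r
9 | s | 9 | s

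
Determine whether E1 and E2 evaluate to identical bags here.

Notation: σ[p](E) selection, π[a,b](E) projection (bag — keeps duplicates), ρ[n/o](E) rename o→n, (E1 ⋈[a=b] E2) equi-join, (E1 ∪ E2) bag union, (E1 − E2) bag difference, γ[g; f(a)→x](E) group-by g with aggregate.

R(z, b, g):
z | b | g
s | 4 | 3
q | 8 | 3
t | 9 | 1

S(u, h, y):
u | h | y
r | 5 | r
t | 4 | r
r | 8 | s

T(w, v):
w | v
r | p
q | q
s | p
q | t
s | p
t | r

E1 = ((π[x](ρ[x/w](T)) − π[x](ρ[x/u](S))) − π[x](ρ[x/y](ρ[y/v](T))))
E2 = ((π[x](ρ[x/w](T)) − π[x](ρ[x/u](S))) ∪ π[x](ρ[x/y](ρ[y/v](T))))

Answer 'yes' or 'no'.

E1 per-node cardinality:
  T → 6
  ρ[x/w](T) → 6
  π[x](ρ[x/w](T)) → 6
  S → 3
  ρ[x/u](S) → 3
  π[x](ρ[x/u](S)) → 3
  (π[x](ρ[x/w](T)) − π[x](ρ[x/u](S))) → 4
  T → 6
  ρ[y/v](T) → 6
  ρ[x/y](ρ[y/v](T)) → 6
  π[x](ρ[x/y](ρ[y/v](T))) → 6
  ((π[x](ρ[x/w](T)) − π[x](ρ[x/u](S))) − π[x](ρ[x/y](ρ[y/v](T)))) → 3
E2 per-node cardinality:
  T → 6
  ρ[x/w](T) → 6
  π[x](ρ[x/w](T)) → 6
  S → 3
  ρ[x/u](S) → 3
  π[x](ρ[x/u](S)) → 3
  (π[x](ρ[x/w](T)) − π[x](ρ[x/u](S))) → 4
  T → 6
  ρ[y/v](T) → 6
  ρ[x/y](ρ[y/v](T)) → 6
  π[x](ρ[x/y](ρ[y/v](T))) → 6
  ((π[x](ρ[x/w](T)) − π[x](ρ[x/u](S))) ∪ π[x](ρ[x/y](ρ[y/v](T)))) → 10

E1 result:
x
q
s
s
E2 result:
x
p
p
p
q
q
q
r
s
s
t
Witness: ('t',) appears 0× in E1 but 1× in E2.

no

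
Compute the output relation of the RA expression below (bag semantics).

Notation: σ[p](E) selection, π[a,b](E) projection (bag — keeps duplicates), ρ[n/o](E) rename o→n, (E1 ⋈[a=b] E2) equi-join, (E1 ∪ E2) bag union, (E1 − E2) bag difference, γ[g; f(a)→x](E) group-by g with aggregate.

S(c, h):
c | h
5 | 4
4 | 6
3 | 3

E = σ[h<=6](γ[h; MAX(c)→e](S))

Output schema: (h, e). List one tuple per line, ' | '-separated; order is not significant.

Subexpression sizes:
  S → 3
  γ[h; MAX(c)→e](S) → 3
  σ[h<=6](γ[h; MAX(c)→e](S)) → 3

== RESULT ==
h | e
3 | 3
4 | 5
6 | 4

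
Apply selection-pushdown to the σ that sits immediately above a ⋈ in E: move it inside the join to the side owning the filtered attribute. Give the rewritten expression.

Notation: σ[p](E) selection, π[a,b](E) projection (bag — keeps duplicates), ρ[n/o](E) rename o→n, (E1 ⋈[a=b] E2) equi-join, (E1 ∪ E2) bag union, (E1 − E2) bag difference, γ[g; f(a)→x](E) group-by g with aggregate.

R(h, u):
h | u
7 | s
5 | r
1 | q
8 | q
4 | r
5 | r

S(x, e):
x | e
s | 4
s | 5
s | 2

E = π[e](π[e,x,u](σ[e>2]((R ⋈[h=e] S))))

σ filters on e, owned by the right side.
E' = π[e](π[e,x,u]((R ⋈[h=e] σ[e>2](S))))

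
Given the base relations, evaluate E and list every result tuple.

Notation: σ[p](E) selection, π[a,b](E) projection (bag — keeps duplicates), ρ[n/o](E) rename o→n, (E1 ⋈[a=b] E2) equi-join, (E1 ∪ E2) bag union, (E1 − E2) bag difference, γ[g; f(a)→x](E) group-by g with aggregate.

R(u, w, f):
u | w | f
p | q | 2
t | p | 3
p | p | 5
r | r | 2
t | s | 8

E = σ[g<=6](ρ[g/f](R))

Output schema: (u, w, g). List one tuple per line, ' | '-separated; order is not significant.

Row counts bottom-up:
  R → 5
  ρ[g/f](R) → 5
  σ[g<=6](ρ[g/f](R)) → 4

== RESULT ==
u | w | g
p | p | 5
p | q | 2
r | r | 2
t | p | 3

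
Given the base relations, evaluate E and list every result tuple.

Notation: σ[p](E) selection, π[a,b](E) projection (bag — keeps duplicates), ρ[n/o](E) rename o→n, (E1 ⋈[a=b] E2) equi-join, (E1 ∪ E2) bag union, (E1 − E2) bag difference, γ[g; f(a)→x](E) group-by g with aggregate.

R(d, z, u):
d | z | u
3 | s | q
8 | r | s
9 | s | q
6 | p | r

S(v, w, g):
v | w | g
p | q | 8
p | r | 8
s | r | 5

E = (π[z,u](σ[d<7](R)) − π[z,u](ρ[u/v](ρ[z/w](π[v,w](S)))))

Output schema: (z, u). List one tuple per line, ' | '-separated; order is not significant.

Stepwise |·|:
  R → 4
  σ[d<7](R) → 2
  π[z,u](σ[d<7](R)) → 2
  S → 3
  π[v,w](S) → 3
  ρ[z/w](π[v,w](S)) → 3
  ρ[u/v](ρ[z/w](π[v,w](S))) → 3
  π[z,u](ρ[u/v](ρ[z/w](π[v,w](S)))) → 3
  (π[z,u](σ[d<7](R)) − π[z,u](ρ[u/v](ρ[z/w](π[v,w](S))))) → 2

== RESULT ==
z | u
p | r
s | q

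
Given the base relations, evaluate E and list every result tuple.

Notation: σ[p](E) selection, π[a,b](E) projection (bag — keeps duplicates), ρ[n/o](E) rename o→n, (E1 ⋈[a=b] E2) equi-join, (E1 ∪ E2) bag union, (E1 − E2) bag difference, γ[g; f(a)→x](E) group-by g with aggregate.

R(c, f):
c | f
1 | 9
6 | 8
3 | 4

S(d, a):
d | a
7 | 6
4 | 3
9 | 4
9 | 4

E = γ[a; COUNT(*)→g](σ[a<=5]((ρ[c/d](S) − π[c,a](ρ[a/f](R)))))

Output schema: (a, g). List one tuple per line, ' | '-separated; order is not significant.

Per-node cardinality:
  S → 4
  ρ[c/d](S) → 4
  R → 3
  ρ[a/f](R) → 3
  π[c,a](ρ[a/f](R)) → 3
  (ρ[c/d](S) − π[c,a](ρ[a/f](R))) → 4
  σ[a<=5]((ρ[c/d](S) − π[c,a](ρ[a/f](R)))) → 3
  γ[a; COUNT(*)→g](σ[a<=5]((ρ[c/d](S) − π[c,a](ρ[a/f](R))))) → 2

== RESULT ==
a | g
3 | 1
4 | 2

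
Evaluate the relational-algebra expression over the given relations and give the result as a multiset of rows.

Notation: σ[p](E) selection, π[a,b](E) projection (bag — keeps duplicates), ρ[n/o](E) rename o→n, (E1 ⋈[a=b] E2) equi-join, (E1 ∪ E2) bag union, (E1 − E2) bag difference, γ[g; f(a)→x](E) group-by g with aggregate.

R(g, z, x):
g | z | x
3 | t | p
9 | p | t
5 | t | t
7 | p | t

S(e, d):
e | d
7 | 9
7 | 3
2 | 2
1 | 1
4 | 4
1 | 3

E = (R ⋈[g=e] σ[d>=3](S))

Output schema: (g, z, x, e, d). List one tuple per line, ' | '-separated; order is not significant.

Row counts bottom-up:
  R → 4
  S → 6
  σ[d>=3](S) → 4
  (R ⋈[g=e] σ[d>=3](S)) → 2

== RESULT ==
g | z | x | e | d
7 | p | t | 7 | 3
7 | p | t | 7 | 9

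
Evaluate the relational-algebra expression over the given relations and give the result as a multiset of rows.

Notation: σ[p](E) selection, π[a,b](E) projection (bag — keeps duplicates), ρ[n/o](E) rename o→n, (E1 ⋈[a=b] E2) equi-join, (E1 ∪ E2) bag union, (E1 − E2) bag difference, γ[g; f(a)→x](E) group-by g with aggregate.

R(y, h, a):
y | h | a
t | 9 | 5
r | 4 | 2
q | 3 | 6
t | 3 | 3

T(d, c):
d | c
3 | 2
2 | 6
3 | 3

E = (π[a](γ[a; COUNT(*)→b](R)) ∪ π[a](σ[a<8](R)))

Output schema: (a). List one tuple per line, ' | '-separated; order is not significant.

Per-node cardinality:
  R → 4
  γ[a; COUNT(*)→b](R) → 4
  π[a](γ[a; COUNT(*)→b](R)) → 4
  R → 4
  σ[a<8](R) → 4
  π[a](σ[a<8](R)) → 4
  (π[a](γ[a; COUNT(*)→b](R)) ∪ π[a](σ[a<8](R))) → 8

== RESULT ==
a
2
2
3
3
5
5
6
6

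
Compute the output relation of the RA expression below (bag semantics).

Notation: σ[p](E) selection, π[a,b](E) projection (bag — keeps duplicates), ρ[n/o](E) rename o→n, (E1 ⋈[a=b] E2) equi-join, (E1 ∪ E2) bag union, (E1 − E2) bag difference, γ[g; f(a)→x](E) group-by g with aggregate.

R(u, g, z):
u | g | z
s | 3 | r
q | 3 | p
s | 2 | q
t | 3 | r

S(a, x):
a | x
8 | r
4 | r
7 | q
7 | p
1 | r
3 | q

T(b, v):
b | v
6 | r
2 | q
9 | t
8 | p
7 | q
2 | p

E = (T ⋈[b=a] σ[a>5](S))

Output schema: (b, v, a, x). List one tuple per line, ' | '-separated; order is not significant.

Row counts bottom-up:
  T → 6
  S → 6
  σ[a>5](S) → 3
  (T ⋈[b=a] σ[a>5](S)) → 3

== RESULT ==
b | v | a | x
7 | q | 7 | p
7 | q | 7 | q
8 | p | 8 | r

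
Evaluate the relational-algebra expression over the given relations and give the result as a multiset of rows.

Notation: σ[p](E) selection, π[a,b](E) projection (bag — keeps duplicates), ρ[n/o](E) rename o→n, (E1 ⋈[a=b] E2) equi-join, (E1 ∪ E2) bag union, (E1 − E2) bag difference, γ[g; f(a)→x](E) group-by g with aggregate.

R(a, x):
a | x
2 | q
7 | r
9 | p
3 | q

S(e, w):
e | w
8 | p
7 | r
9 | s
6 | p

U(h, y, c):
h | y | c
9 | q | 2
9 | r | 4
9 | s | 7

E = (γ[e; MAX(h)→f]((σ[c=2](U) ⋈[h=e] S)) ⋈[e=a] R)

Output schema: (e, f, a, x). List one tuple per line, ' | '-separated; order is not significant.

Stepwise |·|:
  U → 3
  σ[c=2](U) → 1
  S → 4
  (σ[c=2](U) ⋈[h=e] S) → 1
  γ[e; MAX(h)→f]((σ[c=2](U) ⋈[h=e] S)) → 1
  R → 4
  (γ[e; MAX(h)→f]((σ[c=2](U) ⋈[h=e] S)) ⋈[e=a] R) → 1

== RESULT ==
e | f | a | x
9 | 9 | 9 | p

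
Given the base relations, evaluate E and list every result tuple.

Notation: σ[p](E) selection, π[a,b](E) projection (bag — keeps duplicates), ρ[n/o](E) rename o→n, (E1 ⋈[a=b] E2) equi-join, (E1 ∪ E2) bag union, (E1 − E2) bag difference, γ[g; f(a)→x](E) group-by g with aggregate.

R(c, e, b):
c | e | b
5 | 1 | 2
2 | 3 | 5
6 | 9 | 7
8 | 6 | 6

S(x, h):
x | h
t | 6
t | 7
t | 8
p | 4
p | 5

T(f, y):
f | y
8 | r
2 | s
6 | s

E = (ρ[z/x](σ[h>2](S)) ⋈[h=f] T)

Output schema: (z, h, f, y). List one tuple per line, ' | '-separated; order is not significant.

Row counts bottom-up:
  S → 5
  σ[h>2](S) → 5
  ρ[z/x](σ[h>2](S)) → 5
  T → 3
  (ρ[z/x](σ[h>2](S)) ⋈[h=f] T) → 2

== RESULT ==
z | h | f | y
t | 6 | 6 | s
t | 8 | 8 | r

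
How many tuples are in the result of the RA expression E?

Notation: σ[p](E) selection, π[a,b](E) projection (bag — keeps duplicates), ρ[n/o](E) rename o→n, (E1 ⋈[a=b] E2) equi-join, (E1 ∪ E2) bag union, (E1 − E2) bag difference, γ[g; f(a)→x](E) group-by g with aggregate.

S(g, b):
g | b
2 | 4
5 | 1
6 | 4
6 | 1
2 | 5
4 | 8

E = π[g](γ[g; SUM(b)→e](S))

Stepwise |·|:
  S → 6
  γ[g; SUM(b)→e](S) → 4
  π[g](γ[g; SUM(b)→e](S)) → 4

|E| = 4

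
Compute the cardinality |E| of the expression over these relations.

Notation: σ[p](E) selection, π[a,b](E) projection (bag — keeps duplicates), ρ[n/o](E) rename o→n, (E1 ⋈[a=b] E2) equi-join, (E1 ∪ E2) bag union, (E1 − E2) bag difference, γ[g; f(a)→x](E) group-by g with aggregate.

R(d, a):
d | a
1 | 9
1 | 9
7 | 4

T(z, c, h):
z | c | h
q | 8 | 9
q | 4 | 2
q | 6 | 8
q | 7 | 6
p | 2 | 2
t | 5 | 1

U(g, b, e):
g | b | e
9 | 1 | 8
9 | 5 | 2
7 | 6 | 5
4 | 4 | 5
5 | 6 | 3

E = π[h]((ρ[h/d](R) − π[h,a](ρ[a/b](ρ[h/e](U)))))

Subexpression sizes:
  R → 3
  ρ[h/d](R) → 3
  U → 5
  ρ[h/e](U) → 5
  ρ[a/b](ρ[h/e](U)) → 5
  π[h,a](ρ[a/b](ρ[h/e](U))) → 5
  (ρ[h/d](R) − π[h,a](ρ[a/b](ρ[h/e](U)))) → 3
  π[h]((ρ[h/d](R) − π[h,a](ρ[a/b](ρ[h/e](U))))) → 3

|E| = 3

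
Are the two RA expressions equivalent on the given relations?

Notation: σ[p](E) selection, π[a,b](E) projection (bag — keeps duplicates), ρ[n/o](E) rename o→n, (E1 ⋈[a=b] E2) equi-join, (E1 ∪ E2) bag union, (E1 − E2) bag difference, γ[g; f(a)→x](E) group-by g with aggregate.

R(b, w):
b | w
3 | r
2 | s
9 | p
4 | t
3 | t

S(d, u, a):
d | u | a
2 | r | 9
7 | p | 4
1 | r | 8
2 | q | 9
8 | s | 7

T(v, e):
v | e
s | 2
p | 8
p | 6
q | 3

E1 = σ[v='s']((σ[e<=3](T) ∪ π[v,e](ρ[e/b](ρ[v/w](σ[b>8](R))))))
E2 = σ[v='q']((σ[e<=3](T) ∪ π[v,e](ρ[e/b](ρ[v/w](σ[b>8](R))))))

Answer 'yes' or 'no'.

E1 row counts bottom-up:
  T → 4
  σ[e<=3](T) → 2
  R → 5
  σ[b>8](R) → 1
  ρ[v/w](σ[b>8](R)) → 1
  ρ[e/b](ρ[v/w](σ[b>8](R))) → 1
  π[v,e](ρ[e/b](ρ[v/w](σ[b>8](R)))) → 1
  (σ[e<=3](T) ∪ π[v,e](ρ[e/b](ρ[v/w](σ[b>8](R))))) → 3
  σ[v='s']((σ[e<=3](T) ∪ π[v,e](ρ[e/b](ρ[v/w](σ[b>8](R)))))) → 1
E2 row counts bottom-up:
  T → 4
  σ[e<=3](T) → 2
  R → 5
  σ[b>8](R) → 1
  ρ[v/w](σ[b>8](R)) → 1
  ρ[e/b](ρ[v/w](σ[b>8](R))) → 1
  π[v,e](ρ[e/b](ρ[v/w](σ[b>8](R)))) → 1
  (σ[e<=3](T) ∪ π[v,e](ρ[e/b](ρ[v/w](σ[b>8](R))))) → 3
  σ[v='q']((σ[e<=3](T) ∪ π[v,e](ρ[e/b](ρ[v/w](σ[b>8](R)))))) → 1

E1 result:
v | e
s | 2
E2 result:
v | e
q | 3
Witness: ('q', 3) appears 0× in E1 but 1× in E2.

no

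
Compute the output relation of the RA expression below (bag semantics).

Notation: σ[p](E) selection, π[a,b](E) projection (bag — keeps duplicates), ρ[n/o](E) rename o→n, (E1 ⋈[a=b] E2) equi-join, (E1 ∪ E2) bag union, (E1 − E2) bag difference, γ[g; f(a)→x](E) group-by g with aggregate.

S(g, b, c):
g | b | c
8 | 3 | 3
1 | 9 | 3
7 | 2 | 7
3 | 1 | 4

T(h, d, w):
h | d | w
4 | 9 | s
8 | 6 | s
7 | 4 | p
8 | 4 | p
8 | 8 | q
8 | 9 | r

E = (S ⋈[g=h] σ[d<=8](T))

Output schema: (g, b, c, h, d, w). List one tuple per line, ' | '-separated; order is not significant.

Stepwise |·|:
  S → 4
  T → 6
  σ[d<=8](T) → 4
  (S ⋈[g=h] σ[d<=8](T)) → 4

== RESULT ==
g | b | c | h | d | w
7 | 2 | 7 | 7 | 4 | p
8 | 3 | 3 | 8 | 4 | p
8 | 3 | 3 | 8 | 6 | s
8 | 3 | 3 | 8 | 8 | q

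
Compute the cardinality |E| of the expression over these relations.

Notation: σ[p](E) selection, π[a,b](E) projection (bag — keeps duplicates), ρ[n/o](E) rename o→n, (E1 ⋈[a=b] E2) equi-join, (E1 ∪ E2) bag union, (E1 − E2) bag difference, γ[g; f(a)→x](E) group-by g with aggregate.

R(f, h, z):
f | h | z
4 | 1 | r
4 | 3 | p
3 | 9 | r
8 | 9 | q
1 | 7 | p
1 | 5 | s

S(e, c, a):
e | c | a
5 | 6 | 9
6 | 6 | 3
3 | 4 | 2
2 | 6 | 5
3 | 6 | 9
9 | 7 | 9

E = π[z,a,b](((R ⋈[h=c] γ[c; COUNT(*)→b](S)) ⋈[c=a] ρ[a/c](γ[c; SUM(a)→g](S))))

Stepwise |·|:
  R → 6
  S → 6
  γ[c; COUNT(*)→b](S) → 3
  (R ⋈[h=c] γ[c; COUNT(*)→b](S)) → 1
  S → 6
  γ[c; SUM(a)→g](S) → 3
  ρ[a/c](γ[c; SUM(a)→g](S)) → 3
  ((R ⋈[h=c] γ[c; COUNT(*)→b](S)) ⋈[c=a] ρ[a/c](γ[c; SUM(a)→g](S))) → 1
  π[z,a,b](((R ⋈[h=c] γ[c; COUNT(*)→b](S)) ⋈[c=a] ρ[a/c](γ[c; SUM(a)→g](S)))) → 1

|E| = 1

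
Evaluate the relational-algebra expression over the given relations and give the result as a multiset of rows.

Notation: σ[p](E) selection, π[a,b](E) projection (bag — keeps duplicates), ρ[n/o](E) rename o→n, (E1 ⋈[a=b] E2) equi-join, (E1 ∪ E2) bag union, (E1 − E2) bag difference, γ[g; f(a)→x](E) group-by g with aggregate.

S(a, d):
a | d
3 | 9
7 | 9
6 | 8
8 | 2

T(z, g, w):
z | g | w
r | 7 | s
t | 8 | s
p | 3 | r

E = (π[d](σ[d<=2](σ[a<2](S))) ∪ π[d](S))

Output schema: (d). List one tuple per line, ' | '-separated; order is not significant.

Per-node cardinality:
  S → 4
  σ[a<2](S) → 0
  σ[d<=2](σ[a<2](S)) → 0
  π[d](σ[d<=2](σ[a<2](S))) → 0
  S → 4
  π[d](S) → 4
  (π[d](σ[d<=2](σ[a<2](S))) ∪ π[d](S)) → 4

== RESULT ==
d
2
8
9
9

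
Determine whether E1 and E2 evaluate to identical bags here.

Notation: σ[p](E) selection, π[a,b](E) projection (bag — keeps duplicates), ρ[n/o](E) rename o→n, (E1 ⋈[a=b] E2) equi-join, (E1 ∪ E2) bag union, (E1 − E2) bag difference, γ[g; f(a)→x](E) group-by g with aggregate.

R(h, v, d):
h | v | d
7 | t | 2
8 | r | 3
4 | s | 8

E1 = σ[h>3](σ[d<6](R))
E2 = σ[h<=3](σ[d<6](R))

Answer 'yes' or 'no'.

E1 per-node cardinality:
  R → 3
  σ[d<6](R) → 2
  σ[h>3](σ[d<6](R)) → 2
E2 per-node cardinality:
  R → 3
  σ[d<6](R) → 2
  σ[h<=3](σ[d<6](R)) → 0

E1 result:
h | v | d
7 | t | 2
8 | r | 3
E2 result:
h | v | d
(0 rows)
Witness: (8, 'r', 3) appears 1× in E1 but 0× in E2.

no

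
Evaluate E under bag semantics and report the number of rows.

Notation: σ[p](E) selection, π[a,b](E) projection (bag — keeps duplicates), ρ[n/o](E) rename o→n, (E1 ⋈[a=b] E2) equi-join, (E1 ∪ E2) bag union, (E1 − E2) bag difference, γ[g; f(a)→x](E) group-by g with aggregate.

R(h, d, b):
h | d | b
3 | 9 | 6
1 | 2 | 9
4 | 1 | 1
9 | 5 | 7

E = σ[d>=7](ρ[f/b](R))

Stepwise |·|:
  R → 4
  ρ[f/b](R) → 4
  σ[d>=7](ρ[f/b](R)) → 1

|E| = 1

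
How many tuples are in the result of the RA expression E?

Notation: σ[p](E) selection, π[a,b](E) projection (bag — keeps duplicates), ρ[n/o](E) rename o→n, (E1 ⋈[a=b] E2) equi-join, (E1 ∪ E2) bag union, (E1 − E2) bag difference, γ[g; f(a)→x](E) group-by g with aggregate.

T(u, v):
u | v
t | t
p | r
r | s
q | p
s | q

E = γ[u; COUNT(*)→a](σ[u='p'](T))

Per-node cardinality:
  T → 5
  σ[u='p'](T) → 1
  γ[u; COUNT(*)→a](σ[u='p'](T)) → 1

|E| = 1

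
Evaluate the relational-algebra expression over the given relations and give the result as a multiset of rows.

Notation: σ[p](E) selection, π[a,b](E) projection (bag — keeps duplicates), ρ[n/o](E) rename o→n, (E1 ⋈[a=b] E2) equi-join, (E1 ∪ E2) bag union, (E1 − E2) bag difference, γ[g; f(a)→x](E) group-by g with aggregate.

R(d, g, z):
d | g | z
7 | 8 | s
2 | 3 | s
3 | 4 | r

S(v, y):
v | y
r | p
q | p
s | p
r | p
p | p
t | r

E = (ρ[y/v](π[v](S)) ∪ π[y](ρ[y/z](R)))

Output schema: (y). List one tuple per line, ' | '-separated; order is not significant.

Stepwise |·|:
  S → 6
  π[v](S) → 6
  ρ[y/v](π[v](S)) → 6
  R → 3
  ρ[y/z](R) → 3
  π[y](ρ[y/z](R)) → 3
  (ρ[y/v](π[v](S)) ∪ π[y](ρ[y/z](R))) → 9

== RESULT ==
y
p
q
r
r
r
s
s
s
t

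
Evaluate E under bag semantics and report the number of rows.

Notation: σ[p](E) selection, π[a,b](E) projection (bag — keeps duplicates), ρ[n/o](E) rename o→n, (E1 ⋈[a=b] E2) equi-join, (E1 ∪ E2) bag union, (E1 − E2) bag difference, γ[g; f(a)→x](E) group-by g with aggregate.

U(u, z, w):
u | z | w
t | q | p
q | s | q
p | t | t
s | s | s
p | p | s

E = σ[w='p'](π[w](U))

Stepwise |·|:
  U → 5
  π[w](U) → 5
  σ[w='p'](π[w](U)) → 1

|E| = 1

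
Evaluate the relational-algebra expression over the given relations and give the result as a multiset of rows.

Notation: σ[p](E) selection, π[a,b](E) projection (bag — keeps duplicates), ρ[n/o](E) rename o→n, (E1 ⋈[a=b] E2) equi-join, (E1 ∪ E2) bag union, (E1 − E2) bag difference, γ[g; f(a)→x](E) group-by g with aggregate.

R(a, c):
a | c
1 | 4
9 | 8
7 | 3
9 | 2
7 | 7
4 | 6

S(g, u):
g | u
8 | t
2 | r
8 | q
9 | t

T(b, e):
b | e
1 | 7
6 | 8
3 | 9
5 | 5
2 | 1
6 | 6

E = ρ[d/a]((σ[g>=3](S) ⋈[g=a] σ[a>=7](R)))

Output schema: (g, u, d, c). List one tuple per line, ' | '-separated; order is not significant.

Row counts bottom-up:
  S → 4
  σ[g>=3](S) → 3
  R → 6
  σ[a>=7](R) → 4
  (σ[g>=3](S) ⋈[g=a] σ[a>=7](R)) → 2
  ρ[d/a]((σ[g>=3](S) ⋈[g=a] σ[a>=7](R))) → 2

== RESULT ==
g | u | d | c
9 | t | 9 | 2
9 | t | 9 | 8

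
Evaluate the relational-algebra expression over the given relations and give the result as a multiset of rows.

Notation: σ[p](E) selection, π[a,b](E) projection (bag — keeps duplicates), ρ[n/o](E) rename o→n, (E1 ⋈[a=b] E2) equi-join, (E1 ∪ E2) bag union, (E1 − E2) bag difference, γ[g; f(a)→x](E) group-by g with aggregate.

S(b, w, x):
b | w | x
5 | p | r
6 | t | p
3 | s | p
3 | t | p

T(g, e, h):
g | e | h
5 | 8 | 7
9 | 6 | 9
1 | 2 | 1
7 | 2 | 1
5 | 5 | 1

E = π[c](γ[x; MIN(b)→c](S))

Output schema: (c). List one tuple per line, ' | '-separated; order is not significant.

Subexpression sizes:
  S → 4
  γ[x; MIN(b)→c](S) → 2
  π[c](γ[x; MIN(b)→c](S)) → 2

== RESULT ==
c
3
5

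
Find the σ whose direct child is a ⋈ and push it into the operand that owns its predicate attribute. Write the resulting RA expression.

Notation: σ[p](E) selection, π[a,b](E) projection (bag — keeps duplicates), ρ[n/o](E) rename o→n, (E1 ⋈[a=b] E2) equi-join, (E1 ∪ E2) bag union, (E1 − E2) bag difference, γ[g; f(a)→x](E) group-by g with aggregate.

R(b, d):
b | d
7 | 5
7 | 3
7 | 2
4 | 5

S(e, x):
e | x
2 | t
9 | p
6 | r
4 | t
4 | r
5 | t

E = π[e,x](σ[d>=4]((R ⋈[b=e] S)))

σ filters on d, owned by the left side.
E' = π[e,x]((σ[d>=4](R) ⋈[b=e] S))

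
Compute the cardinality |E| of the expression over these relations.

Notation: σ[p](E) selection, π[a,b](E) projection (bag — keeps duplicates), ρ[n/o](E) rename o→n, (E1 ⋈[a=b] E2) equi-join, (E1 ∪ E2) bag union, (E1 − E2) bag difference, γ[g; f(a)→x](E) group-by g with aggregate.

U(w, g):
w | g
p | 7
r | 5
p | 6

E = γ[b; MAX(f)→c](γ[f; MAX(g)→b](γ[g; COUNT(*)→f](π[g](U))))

Subexpression sizes:
  U → 3
  π[g](U) → 3
  γ[g; COUNT(*)→f](π[g](U)) → 3
  γ[f; MAX(g)→b](γ[g; COUNT(*)→f](π[g](U))) → 1
  γ[b; MAX(f)→c](γ[f; MAX(g)→b](γ[g; COUNT(*)→f](π[g](U)))) → 1

|E| = 1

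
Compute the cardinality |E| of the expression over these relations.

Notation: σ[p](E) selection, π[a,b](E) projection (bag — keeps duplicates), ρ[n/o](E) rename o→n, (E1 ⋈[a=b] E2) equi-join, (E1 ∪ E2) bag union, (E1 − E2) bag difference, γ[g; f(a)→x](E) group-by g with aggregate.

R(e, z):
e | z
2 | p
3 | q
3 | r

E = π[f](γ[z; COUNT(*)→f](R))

Stepwise |·|:
  R → 3
  γ[z; COUNT(*)→f](R) → 3
  π[f](γ[z; COUNT(*)→f](R)) → 3

|E| = 3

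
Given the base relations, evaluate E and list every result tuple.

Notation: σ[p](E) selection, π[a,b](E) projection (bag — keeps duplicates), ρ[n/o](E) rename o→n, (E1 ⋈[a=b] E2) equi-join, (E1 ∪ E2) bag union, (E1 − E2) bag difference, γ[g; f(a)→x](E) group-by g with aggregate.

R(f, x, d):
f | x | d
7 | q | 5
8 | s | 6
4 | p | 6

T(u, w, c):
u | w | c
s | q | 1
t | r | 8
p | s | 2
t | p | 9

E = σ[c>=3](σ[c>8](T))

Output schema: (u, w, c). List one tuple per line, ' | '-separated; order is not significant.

Subexpression sizes:
  T → 4
  σ[c>8](T) → 1
  σ[c>=3](σ[c>8](T)) → 1

== RESULT ==
u | w | c
t | p | 9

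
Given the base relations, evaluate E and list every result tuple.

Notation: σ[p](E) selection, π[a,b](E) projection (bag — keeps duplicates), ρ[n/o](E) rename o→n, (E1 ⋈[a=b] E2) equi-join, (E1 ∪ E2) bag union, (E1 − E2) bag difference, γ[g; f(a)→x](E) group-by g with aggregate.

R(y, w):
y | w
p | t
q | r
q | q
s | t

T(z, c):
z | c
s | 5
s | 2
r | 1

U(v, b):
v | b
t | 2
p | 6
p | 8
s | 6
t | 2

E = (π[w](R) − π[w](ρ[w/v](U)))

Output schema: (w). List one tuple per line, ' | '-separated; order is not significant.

Stepwise |·|:
  R → 4
  π[w](R) → 4
  U → 5
  ρ[w/v](U) → 5
  π[w](ρ[w/v](U)) → 5
  (π[w](R) − π[w](ρ[w/v](U))) → 2

== RESULT ==
w
q
r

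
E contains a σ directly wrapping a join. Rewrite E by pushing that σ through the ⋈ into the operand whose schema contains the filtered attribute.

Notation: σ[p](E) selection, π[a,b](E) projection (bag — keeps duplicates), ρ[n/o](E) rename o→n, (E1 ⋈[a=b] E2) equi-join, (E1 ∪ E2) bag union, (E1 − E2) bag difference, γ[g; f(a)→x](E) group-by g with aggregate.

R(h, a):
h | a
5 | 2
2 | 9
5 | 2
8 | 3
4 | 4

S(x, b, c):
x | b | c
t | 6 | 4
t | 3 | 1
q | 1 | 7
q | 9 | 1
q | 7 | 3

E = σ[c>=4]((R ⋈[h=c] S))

σ filters on c, owned by the right side.
E' = (R ⋈[h=c] σ[c>=4](S))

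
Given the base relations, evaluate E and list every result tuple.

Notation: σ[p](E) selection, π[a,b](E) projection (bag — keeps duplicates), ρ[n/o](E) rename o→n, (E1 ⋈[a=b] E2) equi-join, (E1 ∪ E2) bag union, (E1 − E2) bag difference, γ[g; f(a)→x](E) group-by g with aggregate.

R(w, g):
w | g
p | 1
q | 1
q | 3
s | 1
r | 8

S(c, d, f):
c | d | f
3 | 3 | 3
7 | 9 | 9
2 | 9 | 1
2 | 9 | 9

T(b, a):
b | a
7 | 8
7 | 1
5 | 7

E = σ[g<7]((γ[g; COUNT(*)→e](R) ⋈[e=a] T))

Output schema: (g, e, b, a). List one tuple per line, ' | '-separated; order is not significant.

Row counts bottom-up:
  R → 5
  γ[g; COUNT(*)→e](R) → 3
  T → 3
  (γ[g; COUNT(*)→e](R) ⋈[e=a] T) → 2
  σ[g<7]((γ[g; COUNT(*)→e](R) ⋈[e=a] T)) → 1

== RESULT ==
g | e | b | a
3 | 1 | 7 | 1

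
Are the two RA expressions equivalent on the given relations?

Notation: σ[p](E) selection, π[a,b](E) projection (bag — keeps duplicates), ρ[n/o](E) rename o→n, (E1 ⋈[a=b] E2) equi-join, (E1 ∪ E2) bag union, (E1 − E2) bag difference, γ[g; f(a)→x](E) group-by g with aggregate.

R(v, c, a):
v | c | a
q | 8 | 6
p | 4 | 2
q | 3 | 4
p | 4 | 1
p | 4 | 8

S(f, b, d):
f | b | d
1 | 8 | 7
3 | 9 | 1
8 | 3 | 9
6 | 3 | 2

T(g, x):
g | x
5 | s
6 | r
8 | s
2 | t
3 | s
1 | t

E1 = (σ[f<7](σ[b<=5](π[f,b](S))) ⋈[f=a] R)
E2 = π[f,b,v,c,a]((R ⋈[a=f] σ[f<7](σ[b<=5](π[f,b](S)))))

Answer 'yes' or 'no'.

E1 stepwise |·|:
  S → 4
  π[f,b](S) → 4
  σ[b<=5](π[f,b](S)) → 2
  σ[f<7](σ[b<=5](π[f,b](S))) → 1
  R → 5
  (σ[f<7](σ[b<=5](π[f,b](S))) ⋈[f=a] R) → 1
E2 stepwise |·|:
  R → 5
  S → 4
  π[f,b](S) → 4
  σ[b<=5](π[f,b](S)) → 2
  σ[f<7](σ[b<=5](π[f,b](S))) → 1
  (R ⋈[a=f] σ[f<7](σ[b<=5](π[f,b](S)))) → 1
  π[f,b,v,c,a]((R ⋈[a=f] σ[f<7](σ[b<=5](π[f,b](S))))) → 1

E1 and E2 produce the same multiset:
f | b | v | c | a
6 | 3 | q | 8 | 6

yes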